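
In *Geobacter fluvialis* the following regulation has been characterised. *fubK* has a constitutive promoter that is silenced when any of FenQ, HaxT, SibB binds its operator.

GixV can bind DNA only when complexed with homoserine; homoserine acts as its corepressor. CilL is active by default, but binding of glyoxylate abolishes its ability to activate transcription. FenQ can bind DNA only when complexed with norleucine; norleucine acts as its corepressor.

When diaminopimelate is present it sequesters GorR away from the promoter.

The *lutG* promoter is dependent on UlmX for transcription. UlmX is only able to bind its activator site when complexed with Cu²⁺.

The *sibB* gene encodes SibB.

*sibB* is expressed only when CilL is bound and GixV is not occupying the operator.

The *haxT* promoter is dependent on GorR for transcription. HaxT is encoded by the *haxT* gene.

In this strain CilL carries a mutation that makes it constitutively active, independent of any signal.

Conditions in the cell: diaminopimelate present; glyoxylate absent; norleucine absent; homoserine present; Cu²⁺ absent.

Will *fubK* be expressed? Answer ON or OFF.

ON

Norleucine is absent, so FenQ is inactive.
Diaminopimelate is present, so GorR is inactive.
Required activator GorR is absent, so *haxT* is not transcribed.
So HaxT is not produced.
CilL is constitutively active in this strain.
Homoserine is present, so GixV is active.
With repressor GixV bound, *sibB* is not transcribed.
So SibB is not produced.
With no repressor bound, *fubK* is transcribed.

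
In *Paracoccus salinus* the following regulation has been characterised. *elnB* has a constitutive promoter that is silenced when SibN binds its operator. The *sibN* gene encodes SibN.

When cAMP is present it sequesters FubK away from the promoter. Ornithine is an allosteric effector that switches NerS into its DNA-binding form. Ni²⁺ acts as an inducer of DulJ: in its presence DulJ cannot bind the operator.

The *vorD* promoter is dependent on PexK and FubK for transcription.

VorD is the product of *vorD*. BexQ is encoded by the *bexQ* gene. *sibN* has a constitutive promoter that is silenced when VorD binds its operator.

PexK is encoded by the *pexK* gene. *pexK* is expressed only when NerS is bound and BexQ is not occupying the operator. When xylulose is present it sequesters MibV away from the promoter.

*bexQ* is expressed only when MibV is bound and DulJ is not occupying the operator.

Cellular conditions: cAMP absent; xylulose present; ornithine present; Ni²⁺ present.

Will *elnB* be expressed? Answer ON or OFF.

ON

Ni²⁺ is present, so DulJ is inactive.
Xylulose is present, so MibV is inactive.
Required activator MibV is absent, so *bexQ* is not transcribed.
So BexQ is not produced.
Ornithine is present, so NerS is active.
No repressor is bound and NerS is active, so *pexK* is transcribed.
So PexK is produced and active.
cAMP is absent, so FubK is active.
No repressor is bound and PexK and FubK are active, so *vorD* is transcribed.
So VorD is produced and active.
With repressor VorD bound, *sibN* is not transcribed.
So SibN is not produced.
With no repressor bound, *elnB* is transcribed.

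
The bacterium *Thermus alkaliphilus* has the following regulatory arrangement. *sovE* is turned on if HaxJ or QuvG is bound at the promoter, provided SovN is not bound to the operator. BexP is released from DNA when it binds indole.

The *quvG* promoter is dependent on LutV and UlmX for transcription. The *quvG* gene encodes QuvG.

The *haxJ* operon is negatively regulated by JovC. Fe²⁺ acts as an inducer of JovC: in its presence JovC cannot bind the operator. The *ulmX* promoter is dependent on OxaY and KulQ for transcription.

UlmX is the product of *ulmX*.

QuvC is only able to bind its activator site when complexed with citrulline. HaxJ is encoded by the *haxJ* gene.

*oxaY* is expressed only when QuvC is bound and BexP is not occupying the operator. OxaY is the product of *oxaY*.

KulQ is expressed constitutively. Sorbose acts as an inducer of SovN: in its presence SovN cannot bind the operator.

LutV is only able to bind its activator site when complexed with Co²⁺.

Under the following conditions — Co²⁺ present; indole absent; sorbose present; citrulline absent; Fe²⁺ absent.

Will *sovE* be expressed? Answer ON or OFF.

Fe²⁺ is absent, so JovC is active.
With repressor JovC bound, *haxJ* is not transcribed.
So HaxJ is not produced.
Sorbose is present, so SovN is inactive.
Co²⁺ is present, so LutV is active.
Citrulline is absent, so QuvC is inactive.
Indole is absent, so BexP is active.
With repressor BexP bound, *oxaY* is not transcribed.
So OxaY is not produced.
KulQ is produced constitutively and is active.
Required activator OxaY is absent, so *ulmX* is not transcribed.
So UlmX is not produced.
Required activator UlmX is absent, so *quvG* is not transcribed.
So QuvG is not produced.
No activator is available at the *sovE* promoter, so *sovE* is not transcribed.

OFF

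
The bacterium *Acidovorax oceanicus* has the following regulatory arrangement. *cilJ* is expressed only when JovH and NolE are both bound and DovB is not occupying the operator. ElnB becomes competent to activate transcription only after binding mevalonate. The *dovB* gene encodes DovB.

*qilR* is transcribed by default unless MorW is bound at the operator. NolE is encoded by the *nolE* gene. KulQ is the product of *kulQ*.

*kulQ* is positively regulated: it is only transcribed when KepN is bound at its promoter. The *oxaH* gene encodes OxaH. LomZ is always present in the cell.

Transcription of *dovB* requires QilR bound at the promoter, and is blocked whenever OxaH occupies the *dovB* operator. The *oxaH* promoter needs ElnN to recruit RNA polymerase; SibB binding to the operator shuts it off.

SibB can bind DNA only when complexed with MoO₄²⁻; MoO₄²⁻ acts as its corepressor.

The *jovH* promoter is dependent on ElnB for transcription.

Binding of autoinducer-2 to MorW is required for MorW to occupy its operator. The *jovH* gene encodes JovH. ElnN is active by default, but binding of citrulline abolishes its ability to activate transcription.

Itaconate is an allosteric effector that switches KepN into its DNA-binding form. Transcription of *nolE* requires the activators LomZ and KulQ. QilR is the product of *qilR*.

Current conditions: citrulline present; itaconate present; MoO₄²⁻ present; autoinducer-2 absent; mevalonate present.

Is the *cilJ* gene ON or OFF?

OFF

Mevalonate is present, so ElnB is active.
No repressor is bound and ElnB is active, so *jovH* is transcribed.
So JovH is produced and active.
MoO₄²⁻ is present, so SibB is active.
Citrulline is present, so ElnN is inactive.
With repressor SibB bound, *oxaH* is not transcribed.
So OxaH is not produced.
Autoinducer-2 is absent, so MorW is inactive.
With no repressor bound, *qilR* is transcribed.
So QilR is produced and active.
No repressor is bound and QilR is active, so *dovB* is transcribed.
So DovB is produced and active.
LomZ is produced constitutively and is active.
Itaconate is present, so KepN is active.
No repressor is bound and KepN is active, so *kulQ* is transcribed.
So KulQ is produced and active.
No repressor is bound and LomZ and KulQ are active, so *nolE* is transcribed.
So NolE is produced and active.
With repressor DovB bound, *cilJ* is not transcribed.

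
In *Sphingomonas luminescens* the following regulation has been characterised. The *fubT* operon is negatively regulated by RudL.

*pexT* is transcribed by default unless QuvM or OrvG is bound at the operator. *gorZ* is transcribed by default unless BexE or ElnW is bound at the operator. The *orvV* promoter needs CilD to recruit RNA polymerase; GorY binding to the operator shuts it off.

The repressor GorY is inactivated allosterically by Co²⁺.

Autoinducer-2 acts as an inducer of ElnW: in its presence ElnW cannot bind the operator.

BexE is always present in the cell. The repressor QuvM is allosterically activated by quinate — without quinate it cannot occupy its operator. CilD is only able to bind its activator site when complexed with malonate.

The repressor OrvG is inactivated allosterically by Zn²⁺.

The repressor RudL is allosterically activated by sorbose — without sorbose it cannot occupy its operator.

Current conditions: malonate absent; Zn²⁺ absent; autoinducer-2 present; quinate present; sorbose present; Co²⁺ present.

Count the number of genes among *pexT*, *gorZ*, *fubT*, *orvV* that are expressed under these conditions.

0

Quinate is present, so QuvM is active.
Zn²⁺ is absent, so OrvG is active.
With repressor QuvM bound, *pexT* is not transcribed.
→ *pexT* is OFF.
BexE is produced constitutively and is active.
Autoinducer-2 is present, so ElnW is inactive.
With repressor BexE bound, *gorZ* is not transcribed.
→ *gorZ* is OFF.
Sorbose is present, so RudL is active.
With repressor RudL bound, *fubT* is not transcribed.
→ *fubT* is OFF.
Malonate is absent, so CilD is inactive.
Co²⁺ is present, so GorY is inactive.
Required activator CilD is absent, so *orvV* is not transcribed.
→ *orvV* is OFF.
0 of the 4 genes are transcribed.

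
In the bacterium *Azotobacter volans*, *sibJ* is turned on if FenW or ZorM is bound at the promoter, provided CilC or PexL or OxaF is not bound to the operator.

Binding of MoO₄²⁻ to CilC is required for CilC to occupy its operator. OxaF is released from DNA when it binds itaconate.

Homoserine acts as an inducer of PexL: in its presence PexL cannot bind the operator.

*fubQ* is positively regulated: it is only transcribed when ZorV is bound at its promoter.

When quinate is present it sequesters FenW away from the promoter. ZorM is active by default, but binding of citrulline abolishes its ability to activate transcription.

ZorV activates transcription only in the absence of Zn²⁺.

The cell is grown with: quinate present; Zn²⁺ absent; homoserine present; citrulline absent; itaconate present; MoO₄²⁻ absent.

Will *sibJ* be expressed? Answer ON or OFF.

MoO₄²⁻ is absent, so CilC is inactive.
Quinate is present, so FenW is inactive.
Homoserine is present, so PexL is inactive.
Citrulline is absent, so ZorM is active.
Itaconate is present, so OxaF is inactive.
Activator ZorM is present, so *sibJ* is transcribed.

ON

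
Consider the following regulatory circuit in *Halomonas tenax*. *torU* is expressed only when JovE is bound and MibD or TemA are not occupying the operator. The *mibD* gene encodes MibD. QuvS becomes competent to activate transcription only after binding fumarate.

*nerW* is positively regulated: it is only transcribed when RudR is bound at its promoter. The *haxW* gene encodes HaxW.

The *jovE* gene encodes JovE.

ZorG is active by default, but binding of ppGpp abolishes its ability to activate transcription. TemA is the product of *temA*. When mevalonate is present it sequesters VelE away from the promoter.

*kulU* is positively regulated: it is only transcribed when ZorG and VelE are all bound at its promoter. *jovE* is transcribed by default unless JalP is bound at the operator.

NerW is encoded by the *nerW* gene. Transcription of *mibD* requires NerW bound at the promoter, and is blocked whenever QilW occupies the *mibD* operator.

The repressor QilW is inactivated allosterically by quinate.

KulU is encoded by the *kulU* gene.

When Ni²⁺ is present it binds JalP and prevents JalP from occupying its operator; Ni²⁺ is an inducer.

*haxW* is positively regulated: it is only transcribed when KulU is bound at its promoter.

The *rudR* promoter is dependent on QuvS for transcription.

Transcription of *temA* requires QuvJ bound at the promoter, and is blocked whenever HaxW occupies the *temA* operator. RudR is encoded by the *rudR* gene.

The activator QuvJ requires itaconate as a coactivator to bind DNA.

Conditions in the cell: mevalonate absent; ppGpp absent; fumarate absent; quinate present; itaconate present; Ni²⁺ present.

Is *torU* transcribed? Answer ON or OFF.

Ni²⁺ is present, so JalP is inactive.
With no repressor bound, *jovE* is transcribed.
So JovE is produced and active.
Quinate is present, so QilW is inactive.
Fumarate is absent, so QuvS is inactive.
Required activator QuvS is absent, so *rudR* is not transcribed.
So RudR is not produced.
Required activator RudR is absent, so *nerW* is not transcribed.
So NerW is not produced.
Required activator NerW is absent, so *mibD* is not transcribed.
So MibD is not produced.
Itaconate is present, so QuvJ is active.
ppGpp is absent, so ZorG is active.
Mevalonate is absent, so VelE is active.
No repressor is bound and ZorG and VelE are active, so *kulU* is transcribed.
So KulU is produced and active.
No repressor is bound and KulU is active, so *haxW* is transcribed.
So HaxW is produced and active.
With repressor HaxW bound, *temA* is not transcribed.
So TemA is not produced.
No repressor is bound and JovE is active, so *torU* is transcribed.

ON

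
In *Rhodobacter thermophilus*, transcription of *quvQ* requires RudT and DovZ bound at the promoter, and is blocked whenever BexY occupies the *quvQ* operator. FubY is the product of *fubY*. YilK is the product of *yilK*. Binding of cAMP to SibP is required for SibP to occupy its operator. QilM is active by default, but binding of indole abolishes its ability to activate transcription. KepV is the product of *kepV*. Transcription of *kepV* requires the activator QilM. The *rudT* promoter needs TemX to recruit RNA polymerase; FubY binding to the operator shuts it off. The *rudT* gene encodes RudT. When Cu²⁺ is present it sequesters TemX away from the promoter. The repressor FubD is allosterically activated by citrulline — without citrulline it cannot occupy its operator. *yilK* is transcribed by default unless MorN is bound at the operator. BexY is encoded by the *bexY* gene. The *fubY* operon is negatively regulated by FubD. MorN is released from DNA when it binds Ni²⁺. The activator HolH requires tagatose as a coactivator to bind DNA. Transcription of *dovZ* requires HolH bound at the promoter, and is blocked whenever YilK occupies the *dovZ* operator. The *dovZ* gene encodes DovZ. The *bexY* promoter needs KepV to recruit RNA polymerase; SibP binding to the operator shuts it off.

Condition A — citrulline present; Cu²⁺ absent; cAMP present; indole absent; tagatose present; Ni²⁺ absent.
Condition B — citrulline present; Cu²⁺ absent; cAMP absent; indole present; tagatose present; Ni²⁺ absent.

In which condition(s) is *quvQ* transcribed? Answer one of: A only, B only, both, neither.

both

Condition A:
Citrulline is present, so FubD is active.
With repressor FubD bound, *fubY* is not transcribed.
So FubY is not produced.
Cu²⁺ is absent, so TemX is active.
No repressor is bound and TemX is active, so *rudT* is transcribed.
So RudT is produced and active.
cAMP is present, so SibP is active.
Indole is absent, so QilM is active.
No repressor is bound and QilM is active, so *kepV* is transcribed.
So KepV is produced and active.
With repressor SibP bound, *bexY* is not transcribed.
So BexY is not produced.
Tagatose is present, so HolH is active.
Ni²⁺ is absent, so MorN is active.
With repressor MorN bound, *yilK* is not transcribed.
So YilK is not produced.
No repressor is bound and HolH is active, so *dovZ* is transcribed.
So DovZ is produced and active.
No repressor is bound and RudT and DovZ are active, so *quvQ* is transcribed.
→ *quvQ* is ON in A.
Condition B:
Citrulline is present, so FubD is active.
With repressor FubD bound, *fubY* is not transcribed.
So FubY is not produced.
Cu²⁺ is absent, so TemX is active.
No repressor is bound and TemX is active, so *rudT* is transcribed.
So RudT is produced and active.
cAMP is absent, so SibP is inactive.
Indole is present, so QilM is inactive.
Required activator QilM is absent, so *kepV* is not transcribed.
So KepV is not produced.
Required activator KepV is absent, so *bexY* is not transcribed.
So BexY is not produced.
Tagatose is present, so HolH is active.
Ni²⁺ is absent, so MorN is active.
With repressor MorN bound, *yilK* is not transcribed.
So YilK is not produced.
No repressor is bound and HolH is active, so *dovZ* is transcribed.
So DovZ is produced and active.
No repressor is bound and RudT and DovZ are active, so *quvQ* is transcribed.
→ *quvQ* is ON in B.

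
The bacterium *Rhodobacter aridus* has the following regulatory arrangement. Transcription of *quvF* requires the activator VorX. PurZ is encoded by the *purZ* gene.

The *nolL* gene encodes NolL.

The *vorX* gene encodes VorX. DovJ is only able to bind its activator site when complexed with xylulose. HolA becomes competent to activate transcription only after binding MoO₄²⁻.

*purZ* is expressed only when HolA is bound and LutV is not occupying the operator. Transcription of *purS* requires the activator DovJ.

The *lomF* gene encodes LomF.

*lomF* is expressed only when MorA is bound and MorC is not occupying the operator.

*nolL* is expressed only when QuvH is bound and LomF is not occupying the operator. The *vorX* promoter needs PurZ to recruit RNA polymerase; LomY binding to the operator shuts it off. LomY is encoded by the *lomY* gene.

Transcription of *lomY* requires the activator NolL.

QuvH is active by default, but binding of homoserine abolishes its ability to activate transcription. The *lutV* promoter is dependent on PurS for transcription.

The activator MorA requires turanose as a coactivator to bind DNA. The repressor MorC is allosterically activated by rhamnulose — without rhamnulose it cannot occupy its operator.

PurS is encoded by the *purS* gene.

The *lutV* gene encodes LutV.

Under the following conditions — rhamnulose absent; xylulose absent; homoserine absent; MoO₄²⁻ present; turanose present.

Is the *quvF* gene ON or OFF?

Rhamnulose is absent, so MorC is inactive.
Turanose is present, so MorA is active.
No repressor is bound and MorA is active, so *lomF* is transcribed.
So LomF is produced and active.
Homoserine is absent, so QuvH is active.
With repressor LomF bound, *nolL* is not transcribed.
So NolL is not produced.
Required activator NolL is absent, so *lomY* is not transcribed.
So LomY is not produced.
Xylulose is absent, so DovJ is inactive.
Required activator DovJ is absent, so *purS* is not transcribed.
So PurS is not produced.
Required activator PurS is absent, so *lutV* is not transcribed.
So LutV is not produced.
MoO₄²⁻ is present, so HolA is active.
No repressor is bound and HolA is active, so *purZ* is transcribed.
So PurZ is produced and active.
No repressor is bound and PurZ is active, so *vorX* is transcribed.
So VorX is produced and active.
No repressor is bound and VorX is active, so *quvF* is transcribed.

ON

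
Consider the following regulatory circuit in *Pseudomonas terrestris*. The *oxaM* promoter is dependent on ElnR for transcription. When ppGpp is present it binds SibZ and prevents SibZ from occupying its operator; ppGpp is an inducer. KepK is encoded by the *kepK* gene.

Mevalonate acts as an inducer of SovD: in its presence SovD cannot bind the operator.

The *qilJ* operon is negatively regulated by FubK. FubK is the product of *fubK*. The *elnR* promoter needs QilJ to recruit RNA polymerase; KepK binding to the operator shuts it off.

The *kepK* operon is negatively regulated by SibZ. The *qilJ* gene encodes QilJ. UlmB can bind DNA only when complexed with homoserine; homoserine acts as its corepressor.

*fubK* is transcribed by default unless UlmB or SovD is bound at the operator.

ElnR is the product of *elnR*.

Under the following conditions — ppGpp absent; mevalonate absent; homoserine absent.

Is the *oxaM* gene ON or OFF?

Homoserine is absent, so UlmB is inactive.
Mevalonate is absent, so SovD is active.
With repressor SovD bound, *fubK* is not transcribed.
So FubK is not produced.
With no repressor bound, *qilJ* is transcribed.
So QilJ is produced and active.
ppGpp is absent, so SibZ is active.
With repressor SibZ bound, *kepK* is not transcribed.
So KepK is not produced.
No repressor is bound and QilJ is active, so *elnR* is transcribed.
So ElnR is produced and active.
No repressor is bound and ElnR is active, so *oxaM* is transcribed.

ON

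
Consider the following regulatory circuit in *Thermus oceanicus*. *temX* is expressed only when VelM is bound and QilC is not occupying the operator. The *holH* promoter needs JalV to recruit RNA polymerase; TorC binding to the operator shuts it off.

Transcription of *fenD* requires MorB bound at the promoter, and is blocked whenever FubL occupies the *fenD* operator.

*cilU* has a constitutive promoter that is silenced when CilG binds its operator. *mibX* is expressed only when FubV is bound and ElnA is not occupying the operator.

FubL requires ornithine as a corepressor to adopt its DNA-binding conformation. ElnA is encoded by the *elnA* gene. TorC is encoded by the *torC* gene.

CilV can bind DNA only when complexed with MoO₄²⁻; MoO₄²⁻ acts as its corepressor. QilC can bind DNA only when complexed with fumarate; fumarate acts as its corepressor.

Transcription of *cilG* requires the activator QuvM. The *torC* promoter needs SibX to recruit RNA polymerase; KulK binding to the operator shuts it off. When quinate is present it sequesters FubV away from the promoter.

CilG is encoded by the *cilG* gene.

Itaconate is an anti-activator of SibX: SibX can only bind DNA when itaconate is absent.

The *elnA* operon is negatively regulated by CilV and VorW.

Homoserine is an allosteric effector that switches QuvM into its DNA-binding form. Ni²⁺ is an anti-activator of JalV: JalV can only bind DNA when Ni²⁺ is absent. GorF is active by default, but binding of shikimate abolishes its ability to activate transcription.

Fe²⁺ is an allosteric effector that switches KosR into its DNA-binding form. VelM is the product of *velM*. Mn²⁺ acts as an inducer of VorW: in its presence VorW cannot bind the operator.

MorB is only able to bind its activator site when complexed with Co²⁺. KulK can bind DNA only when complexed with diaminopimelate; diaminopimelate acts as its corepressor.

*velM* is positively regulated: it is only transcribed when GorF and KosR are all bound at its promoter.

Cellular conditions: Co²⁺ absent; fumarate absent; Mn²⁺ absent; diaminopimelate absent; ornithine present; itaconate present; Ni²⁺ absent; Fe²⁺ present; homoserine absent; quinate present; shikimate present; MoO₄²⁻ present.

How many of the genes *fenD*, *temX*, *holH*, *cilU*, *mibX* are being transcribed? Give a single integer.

Ornithine is present, so FubL is active.
Co²⁺ is absent, so MorB is inactive.
With repressor FubL bound, *fenD* is not transcribed.
→ *fenD* is OFF.
Fumarate is absent, so QilC is inactive.
Shikimate is present, so GorF is inactive.
Fe²⁺ is present, so KosR is active.
Required activator GorF is absent, so *velM* is not transcribed.
So VelM is not produced.
Required activator VelM is absent, so *temX* is not transcribed.
→ *temX* is OFF.
Diaminopimelate is absent, so KulK is inactive.
Itaconate is present, so SibX is inactive.
Required activator SibX is absent, so *torC* is not transcribed.
So TorC is not produced.
Ni²⁺ is absent, so JalV is active.
No repressor is bound and JalV is active, so *holH* is transcribed.
→ *holH* is ON.
Homoserine is absent, so QuvM is inactive.
Required activator QuvM is absent, so *cilG* is not transcribed.
So CilG is not produced.
With no repressor bound, *cilU* is transcribed.
→ *cilU* is ON.
MoO₄²⁻ is present, so CilV is active.
Mn²⁺ is absent, so VorW is active.
With repressor CilV bound, *elnA* is not transcribed.
So ElnA is not produced.
Quinate is present, so FubV is inactive.
Required activator FubV is absent, so *mibX* is not transcribed.
→ *mibX* is OFF.
2 of the 5 genes are transcribed.

2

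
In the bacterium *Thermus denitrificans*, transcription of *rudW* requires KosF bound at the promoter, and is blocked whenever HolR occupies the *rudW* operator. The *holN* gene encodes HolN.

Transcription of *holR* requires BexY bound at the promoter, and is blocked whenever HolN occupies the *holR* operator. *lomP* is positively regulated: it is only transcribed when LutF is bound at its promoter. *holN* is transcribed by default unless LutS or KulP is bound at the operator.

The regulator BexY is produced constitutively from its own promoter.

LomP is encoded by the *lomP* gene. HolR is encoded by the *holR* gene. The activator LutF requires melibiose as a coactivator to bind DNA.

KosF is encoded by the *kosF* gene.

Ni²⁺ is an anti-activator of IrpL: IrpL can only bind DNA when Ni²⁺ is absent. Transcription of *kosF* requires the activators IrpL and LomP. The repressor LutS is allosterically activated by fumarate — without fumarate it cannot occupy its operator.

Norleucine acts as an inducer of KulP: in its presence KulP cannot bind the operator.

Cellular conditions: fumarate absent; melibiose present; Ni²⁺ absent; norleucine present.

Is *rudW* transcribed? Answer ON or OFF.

Ni²⁺ is absent, so IrpL is active.
Melibiose is present, so LutF is active.
No repressor is bound and LutF is active, so *lomP* is transcribed.
So LomP is produced and active.
No repressor is bound and IrpL and LomP are active, so *kosF* is transcribed.
So KosF is produced and active.
Fumarate is absent, so LutS is inactive.
Norleucine is present, so KulP is inactive.
With no repressor bound, *holN* is transcribed.
So HolN is produced and active.
BexY is produced constitutively and is active.
With repressor HolN bound, *holR* is not transcribed.
So HolR is not produced.
No repressor is bound and KosF is active, so *rudW* is transcribed.

ON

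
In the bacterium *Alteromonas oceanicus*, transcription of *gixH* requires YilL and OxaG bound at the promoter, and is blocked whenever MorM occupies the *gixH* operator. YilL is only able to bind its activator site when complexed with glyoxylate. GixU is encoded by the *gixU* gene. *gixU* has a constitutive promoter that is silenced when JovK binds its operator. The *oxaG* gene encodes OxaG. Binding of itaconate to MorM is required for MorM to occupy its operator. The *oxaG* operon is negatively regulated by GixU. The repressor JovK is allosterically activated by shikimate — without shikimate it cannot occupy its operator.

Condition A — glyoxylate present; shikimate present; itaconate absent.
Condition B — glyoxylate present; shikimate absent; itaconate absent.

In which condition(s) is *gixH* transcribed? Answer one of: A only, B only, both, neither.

Condition A:
Glyoxylate is present, so YilL is active.
Shikimate is present, so JovK is active.
With repressor JovK bound, *gixU* is not transcribed.
So GixU is not produced.
With no repressor bound, *oxaG* is transcribed.
So OxaG is produced and active.
Itaconate is absent, so MorM is inactive.
No repressor is bound and YilL and OxaG are active, so *gixH* is transcribed.
→ *gixH* is ON in A.
Condition B:
Glyoxylate is present, so YilL is active.
Shikimate is absent, so JovK is inactive.
With no repressor bound, *gixU* is transcribed.
So GixU is produced and active.
With repressor GixU bound, *oxaG* is not transcribed.
So OxaG is not produced.
Itaconate is absent, so MorM is inactive.
Required activator OxaG is absent, so *gixH* is not transcribed.
→ *gixH* is OFF in B.

A only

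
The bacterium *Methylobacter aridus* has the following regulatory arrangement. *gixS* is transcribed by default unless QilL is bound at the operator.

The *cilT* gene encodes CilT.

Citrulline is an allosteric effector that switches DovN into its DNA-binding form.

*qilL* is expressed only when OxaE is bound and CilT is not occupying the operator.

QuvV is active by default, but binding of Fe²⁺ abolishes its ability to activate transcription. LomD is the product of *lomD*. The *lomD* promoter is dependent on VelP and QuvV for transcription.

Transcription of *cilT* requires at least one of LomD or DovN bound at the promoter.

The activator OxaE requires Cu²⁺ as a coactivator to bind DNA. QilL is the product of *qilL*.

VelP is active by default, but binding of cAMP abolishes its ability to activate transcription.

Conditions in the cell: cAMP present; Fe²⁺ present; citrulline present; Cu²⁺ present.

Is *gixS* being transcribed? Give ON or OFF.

ON

cAMP is present, so VelP is inactive.
Fe²⁺ is present, so QuvV is inactive.
Required activator VelP is absent, so *lomD* is not transcribed.
So LomD is not produced.
Citrulline is present, so DovN is active.
Activator DovN is present, so *cilT* is transcribed.
So CilT is produced and active.
Cu²⁺ is present, so OxaE is active.
With repressor CilT bound, *qilL* is not transcribed.
So QilL is not produced.
With no repressor bound, *gixS* is transcribed.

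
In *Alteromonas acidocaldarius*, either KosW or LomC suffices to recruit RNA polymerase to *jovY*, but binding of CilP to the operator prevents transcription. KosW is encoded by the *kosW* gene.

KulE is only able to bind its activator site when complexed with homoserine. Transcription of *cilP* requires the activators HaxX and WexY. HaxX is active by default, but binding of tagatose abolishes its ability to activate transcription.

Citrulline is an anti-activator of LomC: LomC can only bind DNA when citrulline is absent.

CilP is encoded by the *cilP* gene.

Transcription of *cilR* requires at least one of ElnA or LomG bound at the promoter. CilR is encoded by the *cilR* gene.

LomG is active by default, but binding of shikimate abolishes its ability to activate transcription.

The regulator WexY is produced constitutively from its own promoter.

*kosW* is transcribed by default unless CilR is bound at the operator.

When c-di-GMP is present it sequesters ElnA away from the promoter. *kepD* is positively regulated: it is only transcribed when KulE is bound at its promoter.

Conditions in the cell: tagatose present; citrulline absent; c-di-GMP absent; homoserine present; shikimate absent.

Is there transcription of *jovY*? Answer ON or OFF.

ON

c-di-GMP is absent, so ElnA is active.
Shikimate is absent, so LomG is active.
Activator ElnA is present, so *cilR* is transcribed.
So CilR is produced and active.
With repressor CilR bound, *kosW* is not transcribed.
So KosW is not produced.
Tagatose is present, so HaxX is inactive.
WexY is produced constitutively and is active.
Required activator HaxX is absent, so *cilP* is not transcribed.
So CilP is not produced.
Citrulline is absent, so LomC is active.
Activator LomC is present, so *jovY* is transcribed.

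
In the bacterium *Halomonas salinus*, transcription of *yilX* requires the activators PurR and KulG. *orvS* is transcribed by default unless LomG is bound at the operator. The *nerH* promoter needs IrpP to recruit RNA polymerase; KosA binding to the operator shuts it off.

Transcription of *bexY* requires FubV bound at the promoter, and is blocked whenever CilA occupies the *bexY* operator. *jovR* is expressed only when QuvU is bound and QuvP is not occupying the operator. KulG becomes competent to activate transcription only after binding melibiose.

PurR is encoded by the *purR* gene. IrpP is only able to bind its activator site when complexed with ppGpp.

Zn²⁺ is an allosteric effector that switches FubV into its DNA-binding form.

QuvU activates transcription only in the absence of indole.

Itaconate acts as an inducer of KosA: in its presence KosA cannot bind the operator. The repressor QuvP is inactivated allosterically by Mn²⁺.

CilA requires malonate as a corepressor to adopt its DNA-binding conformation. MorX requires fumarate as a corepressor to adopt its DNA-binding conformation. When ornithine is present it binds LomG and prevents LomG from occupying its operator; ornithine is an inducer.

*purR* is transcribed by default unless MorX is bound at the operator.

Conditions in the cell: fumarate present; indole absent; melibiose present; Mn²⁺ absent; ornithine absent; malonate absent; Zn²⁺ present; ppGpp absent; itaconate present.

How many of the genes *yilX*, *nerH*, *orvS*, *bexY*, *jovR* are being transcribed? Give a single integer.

1

Fumarate is present, so MorX is active.
With repressor MorX bound, *purR* is not transcribed.
So PurR is not produced.
Melibiose is present, so KulG is active.
Required activator PurR is absent, so *yilX* is not transcribed.
→ *yilX* is OFF.
ppGpp is absent, so IrpP is inactive.
Itaconate is present, so KosA is inactive.
Required activator IrpP is absent, so *nerH* is not transcribed.
→ *nerH* is OFF.
Ornithine is absent, so LomG is active.
With repressor LomG bound, *orvS* is not transcribed.
→ *orvS* is OFF.
Zn²⁺ is present, so FubV is active.
Malonate is absent, so CilA is inactive.
No repressor is bound and FubV is active, so *bexY* is transcribed.
→ *bexY* is ON.
Indole is absent, so QuvU is active.
Mn²⁺ is absent, so QuvP is active.
With repressor QuvP bound, *jovR* is not transcribed.
→ *jovR* is OFF.
1 of the 5 genes is transcribed.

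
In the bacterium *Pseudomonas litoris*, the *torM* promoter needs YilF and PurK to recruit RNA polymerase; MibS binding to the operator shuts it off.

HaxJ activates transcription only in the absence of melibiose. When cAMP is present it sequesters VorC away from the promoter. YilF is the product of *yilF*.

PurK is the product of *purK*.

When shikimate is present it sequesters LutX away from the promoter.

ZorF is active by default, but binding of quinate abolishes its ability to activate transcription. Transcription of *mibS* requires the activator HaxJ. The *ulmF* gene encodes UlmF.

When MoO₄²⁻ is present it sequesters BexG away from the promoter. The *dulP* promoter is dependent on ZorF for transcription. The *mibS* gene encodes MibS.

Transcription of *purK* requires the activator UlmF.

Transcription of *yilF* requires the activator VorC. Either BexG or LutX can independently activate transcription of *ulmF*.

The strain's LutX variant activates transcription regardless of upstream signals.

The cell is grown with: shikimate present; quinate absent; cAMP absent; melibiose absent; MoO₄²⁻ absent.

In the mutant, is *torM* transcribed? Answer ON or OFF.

Melibiose is absent, so HaxJ is active.
No repressor is bound and HaxJ is active, so *mibS* is transcribed.
So MibS is produced and active.
cAMP is absent, so VorC is active.
No repressor is bound and VorC is active, so *yilF* is transcribed.
So YilF is produced and active.
MoO₄²⁻ is absent, so BexG is active.
LutX is constitutively active in this strain.
Activator BexG is present, so *ulmF* is transcribed.
So UlmF is produced and active.
No repressor is bound and UlmF is active, so *purK* is transcribed.
So PurK is produced and active.
With repressor MibS bound, *torM* is not transcribed.

OFF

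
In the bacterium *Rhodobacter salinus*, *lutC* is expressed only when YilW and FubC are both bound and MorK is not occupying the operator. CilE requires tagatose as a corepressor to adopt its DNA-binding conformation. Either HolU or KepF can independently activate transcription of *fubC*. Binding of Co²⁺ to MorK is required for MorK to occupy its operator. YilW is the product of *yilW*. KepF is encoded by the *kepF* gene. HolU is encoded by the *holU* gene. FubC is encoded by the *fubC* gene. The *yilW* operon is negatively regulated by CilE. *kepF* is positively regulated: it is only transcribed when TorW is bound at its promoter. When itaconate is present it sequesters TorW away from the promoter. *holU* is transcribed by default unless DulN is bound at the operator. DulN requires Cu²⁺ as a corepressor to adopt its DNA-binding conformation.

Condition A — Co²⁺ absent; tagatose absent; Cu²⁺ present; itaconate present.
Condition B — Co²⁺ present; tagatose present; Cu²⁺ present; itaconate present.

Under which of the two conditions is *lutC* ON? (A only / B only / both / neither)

Condition A:
Co²⁺ is absent, so MorK is inactive.
Tagatose is absent, so CilE is inactive.
With no repressor bound, *yilW* is transcribed.
So YilW is produced and active.
Cu²⁺ is present, so DulN is active.
With repressor DulN bound, *holU* is not transcribed.
So HolU is not produced.
Itaconate is present, so TorW is inactive.
Required activator TorW is absent, so *kepF* is not transcribed.
So KepF is not produced.
No activator is available at the *fubC* promoter, so *fubC* is not transcribed.
So FubC is not produced.
Required activator FubC is absent, so *lutC* is not transcribed.
→ *lutC* is OFF in A.
Condition B:
Co²⁺ is present, so MorK is active.
Tagatose is present, so CilE is active.
With repressor CilE bound, *yilW* is not transcribed.
So YilW is not produced.
Cu²⁺ is present, so DulN is active.
With repressor DulN bound, *holU* is not transcribed.
So HolU is not produced.
Itaconate is present, so TorW is inactive.
Required activator TorW is absent, so *kepF* is not transcribed.
So KepF is not produced.
No activator is available at the *fubC* promoter, so *fubC* is not transcribed.
So FubC is not produced.
With repressor MorK bound, *lutC* is not transcribed.
→ *lutC* is OFF in B.

neither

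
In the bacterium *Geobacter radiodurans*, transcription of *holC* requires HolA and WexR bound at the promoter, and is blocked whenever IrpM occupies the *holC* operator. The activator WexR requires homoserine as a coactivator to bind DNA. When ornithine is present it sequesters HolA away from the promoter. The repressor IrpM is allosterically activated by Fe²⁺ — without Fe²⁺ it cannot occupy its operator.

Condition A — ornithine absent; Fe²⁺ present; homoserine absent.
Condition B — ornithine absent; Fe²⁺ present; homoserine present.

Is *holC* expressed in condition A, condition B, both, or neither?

Condition A:
Ornithine is absent, so HolA is active.
Fe²⁺ is present, so IrpM is active.
Homoserine is absent, so WexR is inactive.
With repressor IrpM bound, *holC* is not transcribed.
→ *holC* is OFF in A.
Condition B:
Ornithine is absent, so HolA is active.
Fe²⁺ is present, so IrpM is active.
Homoserine is present, so WexR is active.
With repressor IrpM bound, *holC* is not transcribed.
→ *holC* is OFF in B.

neither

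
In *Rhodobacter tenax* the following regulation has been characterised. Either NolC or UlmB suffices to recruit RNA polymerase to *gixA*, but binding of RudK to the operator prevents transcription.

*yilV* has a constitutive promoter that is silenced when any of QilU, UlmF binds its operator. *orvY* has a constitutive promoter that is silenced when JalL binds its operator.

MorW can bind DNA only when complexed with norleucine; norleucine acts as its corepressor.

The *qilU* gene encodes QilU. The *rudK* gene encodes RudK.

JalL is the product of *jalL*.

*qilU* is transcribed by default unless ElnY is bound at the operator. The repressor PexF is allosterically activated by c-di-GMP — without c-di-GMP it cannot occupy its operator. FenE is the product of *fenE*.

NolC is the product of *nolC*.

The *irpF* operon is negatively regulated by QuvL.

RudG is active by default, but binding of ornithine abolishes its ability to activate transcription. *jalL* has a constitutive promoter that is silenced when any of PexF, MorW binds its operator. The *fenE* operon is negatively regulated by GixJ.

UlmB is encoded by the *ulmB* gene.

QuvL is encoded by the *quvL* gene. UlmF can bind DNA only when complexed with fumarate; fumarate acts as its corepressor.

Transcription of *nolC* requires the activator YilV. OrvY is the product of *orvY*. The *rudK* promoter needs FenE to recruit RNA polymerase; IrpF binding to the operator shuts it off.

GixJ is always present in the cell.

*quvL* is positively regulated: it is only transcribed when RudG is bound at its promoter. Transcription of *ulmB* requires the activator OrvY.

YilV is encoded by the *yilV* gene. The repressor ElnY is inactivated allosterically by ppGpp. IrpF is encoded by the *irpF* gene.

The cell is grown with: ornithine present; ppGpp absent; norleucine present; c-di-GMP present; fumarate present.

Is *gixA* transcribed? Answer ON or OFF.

ON

ppGpp is absent, so ElnY is active.
With repressor ElnY bound, *qilU* is not transcribed.
So QilU is not produced.
Fumarate is present, so UlmF is active.
With repressor UlmF bound, *yilV* is not transcribed.
So YilV is not produced.
Required activator YilV is absent, so *nolC* is not transcribed.
So NolC is not produced.
Ornithine is present, so RudG is inactive.
Required activator RudG is absent, so *quvL* is not transcribed.
So QuvL is not produced.
With no repressor bound, *irpF* is transcribed.
So IrpF is produced and active.
GixJ is produced constitutively and is active.
With repressor GixJ bound, *fenE* is not transcribed.
So FenE is not produced.
With repressor IrpF bound, *rudK* is not transcribed.
So RudK is not produced.
c-di-GMP is present, so PexF is active.
Norleucine is present, so MorW is active.
With repressor PexF bound, *jalL* is not transcribed.
So JalL is not produced.
With no repressor bound, *orvY* is transcribed.
So OrvY is produced and active.
No repressor is bound and OrvY is active, so *ulmB* is transcribed.
So UlmB is produced and active.
Activator UlmB is present, so *gixA* is transcribed.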